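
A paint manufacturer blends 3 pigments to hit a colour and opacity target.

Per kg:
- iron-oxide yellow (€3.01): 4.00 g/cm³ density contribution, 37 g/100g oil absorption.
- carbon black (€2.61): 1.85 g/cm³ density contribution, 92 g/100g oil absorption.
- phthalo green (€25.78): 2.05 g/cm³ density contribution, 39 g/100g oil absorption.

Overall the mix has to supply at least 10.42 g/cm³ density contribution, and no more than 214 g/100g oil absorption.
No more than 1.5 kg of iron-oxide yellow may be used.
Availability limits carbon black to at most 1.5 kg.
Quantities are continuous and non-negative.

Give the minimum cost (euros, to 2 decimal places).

€33.04

Set it up as a linear program. Let x1 = kg of iron-oxide yellow, x2 = kg of carbon black, x3 = kg of phthalo green.
Minimize 3.01x1 + 2.61x2 + 25.78x3 s.t.:
  4x1 + 1.85x2 + 2.05x3 ≥ 10.42   (density contribution)
  37x1 + 92x2 + 39x3 ≤ 214   (oil absorption)
  x1 ≤ 1.5
  x2 ≤ 1.5
  x1, x2, x3 ≥ 0.
All 3 inputs are positive at the optimum. Binding constraints: density contribution, oil absorption, the iron-oxide yellow cap.
Optimal quantities: iron-oxide yellow = 1.5 kg, carbon black = 1.31 kg, phthalo green = 0.9739 kg.
Cost = 3.01·1.5 + 2.61·1.31 + 25.78·0.9739 = 33.0412.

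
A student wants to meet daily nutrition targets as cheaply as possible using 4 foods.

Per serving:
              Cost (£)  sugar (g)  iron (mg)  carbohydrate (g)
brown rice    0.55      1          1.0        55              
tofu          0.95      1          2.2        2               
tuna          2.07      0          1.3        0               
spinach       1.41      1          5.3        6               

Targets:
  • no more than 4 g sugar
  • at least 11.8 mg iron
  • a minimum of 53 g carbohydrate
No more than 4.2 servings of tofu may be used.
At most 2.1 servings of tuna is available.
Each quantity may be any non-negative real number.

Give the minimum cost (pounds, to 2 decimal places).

This is a linear program. Let x1 = servings of brown rice, x2 = servings of tofu, x3 = servings of tuna, x4 = servings of spinach.
Minimize 0.55x1 + 0.95x2 + 2.07x3 + 1.41x4 subject to:
  1x1 + 1x2 + 1x4 ≤ 4   (sugar)
  1x1 + 2.2x2 + 1.3x3 + 5.3x4 ≥ 11.8   (iron)
  55x1 + 2x2 + 6x4 ≥ 53   (carbohydrate)
  x2 ≤ 4.2
  x3 ≤ 2.1
  x1, x2, x3, x4 ≥ 0.
The cheapest feasible vertex uses only brown rice, spinach; tofu, tuna are not used. The iron and carbohydrate requirements are met with equality.
That vertex is x1 = 0.7359, x4 = 2.088.
Objective = 0.55·0.7359 + 1.41·2.088 = 3.3488.

£3.35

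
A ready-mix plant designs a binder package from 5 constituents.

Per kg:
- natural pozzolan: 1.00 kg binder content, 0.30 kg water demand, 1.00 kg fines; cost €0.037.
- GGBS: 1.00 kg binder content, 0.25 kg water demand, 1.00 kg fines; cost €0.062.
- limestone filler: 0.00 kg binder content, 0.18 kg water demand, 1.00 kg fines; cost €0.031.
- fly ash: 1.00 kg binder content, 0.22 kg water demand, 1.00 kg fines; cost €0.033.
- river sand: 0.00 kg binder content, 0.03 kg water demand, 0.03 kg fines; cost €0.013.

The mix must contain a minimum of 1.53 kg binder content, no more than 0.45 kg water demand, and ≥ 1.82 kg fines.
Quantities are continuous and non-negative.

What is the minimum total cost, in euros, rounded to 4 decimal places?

Treat it as an LP. Let x1 = kg of natural pozzolan, x2 = kg of GGBS, x3 = kg of limestone filler, x4 = kg of fly ash, x5 = kg of river sand.
Minimize 0.037x1 + 0.062x2 + 0.031x3 + 0.033x4 + 0.013x5 with:
  1x1 + 1x2 + 1x4 ≥ 1.53   (binder content)
  0.3x1 + 0.25x2 + 0.18x3 + 0.22x4 + 0.03x5 ≤ 0.45   (water demand)
  1x1 + 1x2 + 1x3 + 1x4 + 0.03x5 ≥ 1.82   (fines)
  x1, x2, x3, x4, x5 ≥ 0.
The cheapest feasible vertex uses only limestone filler, fly ash; natural pozzolan, GGBS, river sand are not used. The binder content and fines requirements are met with equality.
Optimal quantities: limestone filler = 0.29 kg, fly ash = 1.53 kg.
Cost = 0.031·0.29 + 0.033·1.53 = 0.059480.

€0.0595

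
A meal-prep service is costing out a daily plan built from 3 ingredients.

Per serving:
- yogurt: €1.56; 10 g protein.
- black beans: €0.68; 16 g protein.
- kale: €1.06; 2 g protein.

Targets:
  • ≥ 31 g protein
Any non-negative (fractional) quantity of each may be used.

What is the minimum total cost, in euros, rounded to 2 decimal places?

€1.32

Set it up as a linear program. Let x1 = servings of yogurt, x2 = servings of black beans, x3 = servings of kale.
min 1.56x1 + 0.68x2 + 1.06x3 s.t.:
  10x1 + 16x2 + 2x3 ≥ 31   (protein)
  x1, x2, x3 ≥ 0.
The cheapest feasible vertex uses only black beans; yogurt, kale are not used. Binding constraint: protein.
Optimal quantities: black beans = 1.938 servings.
Total cost: 0.68·1.938 = 1.3178.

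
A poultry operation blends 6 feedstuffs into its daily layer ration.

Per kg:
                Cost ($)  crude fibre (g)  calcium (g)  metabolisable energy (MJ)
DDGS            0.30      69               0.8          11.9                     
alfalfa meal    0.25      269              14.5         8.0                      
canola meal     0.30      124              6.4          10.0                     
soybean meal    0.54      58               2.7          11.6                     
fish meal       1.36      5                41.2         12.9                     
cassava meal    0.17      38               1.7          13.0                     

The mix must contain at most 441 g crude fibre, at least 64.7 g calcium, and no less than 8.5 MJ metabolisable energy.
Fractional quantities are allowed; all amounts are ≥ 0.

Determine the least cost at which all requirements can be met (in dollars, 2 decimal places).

$1.77

Let x1 = kg of DDGS, x2 = kg of alfalfa meal, x3 = kg of canola meal, x4 = kg of soybean meal, x5 = kg of fish meal, x6 = kg of cassava meal.
Minimise 0.3x1 + 0.25x2 + 0.3x3 + 0.54x4 + 1.36x5 + 0.17x6 s.t.:
  69x1 + 269x2 + 124x3 + 58x4 + 5x5 + 38x6 ≤ 441   (crude fibre)
  0.8x1 + 14.5x2 + 6.4x3 + 2.7x4 + 41.2x5 + 1.7x6 ≥ 64.7   (calcium)
  11.9x1 + 8x2 + 10x3 + 11.6x4 + 12.9x5 + 13x6 ≥ 8.5   (metabolisable energy)
  x1, x2, x3, x4, x5, x6 ≥ 0.
At the optimum only alfalfa meal, fish meal are positive (DDGS, canola meal, soybean meal, cassava meal = 0). Binding constraints: crude fibre and calcium.
That vertex is x2 = 1.621, x5 = 1.
Objective = 0.25·1.621 + 1.36·1 = 1.7653.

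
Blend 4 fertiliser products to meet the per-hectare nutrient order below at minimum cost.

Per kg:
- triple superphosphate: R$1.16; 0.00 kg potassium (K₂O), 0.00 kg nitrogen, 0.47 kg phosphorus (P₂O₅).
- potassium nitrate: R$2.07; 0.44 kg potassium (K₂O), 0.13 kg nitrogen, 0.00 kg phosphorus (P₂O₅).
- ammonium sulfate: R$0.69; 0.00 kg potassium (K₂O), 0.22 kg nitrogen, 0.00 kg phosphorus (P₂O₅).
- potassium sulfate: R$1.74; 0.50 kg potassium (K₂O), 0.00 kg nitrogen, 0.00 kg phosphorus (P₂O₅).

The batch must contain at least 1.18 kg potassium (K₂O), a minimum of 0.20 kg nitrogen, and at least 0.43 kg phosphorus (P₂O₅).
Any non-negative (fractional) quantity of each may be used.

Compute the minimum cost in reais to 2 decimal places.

R$5.79

Set it up as a linear program. Let x1 = kg of triple superphosphate, x2 = kg of potassium nitrate, x3 = kg of ammonium sulfate, x4 = kg of potassium sulfate.
Minimize 1.16x1 + 2.07x2 + 0.69x3 + 1.74x4 s.t.:
  0.44x2 + 0.5x4 ≥ 1.18   (potassium (K₂O))
  0.13x2 + 0.22x3 ≥ 0.2   (nitrogen)
  0.47x1 ≥ 0.43   (phosphorus (P₂O₅))
  x1, x2, x3, x4 ≥ 0.
The cheapest feasible vertex uses only triple superphosphate, ammonium sulfate, potassium sulfate; potassium nitrate is not used. The potassium (K₂O), nitrogen, phosphorus (P₂O₅) requirements are met with equality.
Solving gives x1 = 0.9149, x3 = 0.9091, x4 = 2.36.
Cost = 1.16·0.9149 + 0.69·0.9091 + 1.74·2.36 = 5.79496.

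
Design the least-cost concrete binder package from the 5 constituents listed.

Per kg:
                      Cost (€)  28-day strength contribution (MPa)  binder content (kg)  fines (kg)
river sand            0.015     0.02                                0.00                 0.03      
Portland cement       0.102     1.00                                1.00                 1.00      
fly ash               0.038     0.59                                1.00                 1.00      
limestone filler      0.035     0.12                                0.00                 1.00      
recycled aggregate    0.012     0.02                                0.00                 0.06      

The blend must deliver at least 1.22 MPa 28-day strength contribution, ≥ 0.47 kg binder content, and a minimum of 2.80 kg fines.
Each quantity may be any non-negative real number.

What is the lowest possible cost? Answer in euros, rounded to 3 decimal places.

Treat it as an LP. Let x1 = kg of river sand, x2 = kg of Portland cement, x3 = kg of fly ash, x4 = kg of limestone filler, x5 = kg of recycled aggregate.
min 0.015x1 + 0.102x2 + 0.038x3 + 0.035x4 + 0.012x5 subject to:
  0.02x1 + 1x2 + 0.59x3 + 0.12x4 + 0.02x5 ≥ 1.22   (28-day strength contribution)
  1x2 + 1x3 ≥ 0.47   (binder content)
  0.03x1 + 1x2 + 1x3 + 1x4 + 0.06x5 ≥ 2.8   (fines)
  x1, x2, x3, x4, x5 ≥ 0.
The optimal basis is {fly ash, limestone filler}; river sand, Portland cement, recycled aggregate drop out. The 28-day strength contribution and fines requirements are met with equality.
Solving gives x3 = 1.881, x4 = 0.9191.
Cost = 0.038·1.881 + 0.035·0.9191 = 0.10365.

€0.104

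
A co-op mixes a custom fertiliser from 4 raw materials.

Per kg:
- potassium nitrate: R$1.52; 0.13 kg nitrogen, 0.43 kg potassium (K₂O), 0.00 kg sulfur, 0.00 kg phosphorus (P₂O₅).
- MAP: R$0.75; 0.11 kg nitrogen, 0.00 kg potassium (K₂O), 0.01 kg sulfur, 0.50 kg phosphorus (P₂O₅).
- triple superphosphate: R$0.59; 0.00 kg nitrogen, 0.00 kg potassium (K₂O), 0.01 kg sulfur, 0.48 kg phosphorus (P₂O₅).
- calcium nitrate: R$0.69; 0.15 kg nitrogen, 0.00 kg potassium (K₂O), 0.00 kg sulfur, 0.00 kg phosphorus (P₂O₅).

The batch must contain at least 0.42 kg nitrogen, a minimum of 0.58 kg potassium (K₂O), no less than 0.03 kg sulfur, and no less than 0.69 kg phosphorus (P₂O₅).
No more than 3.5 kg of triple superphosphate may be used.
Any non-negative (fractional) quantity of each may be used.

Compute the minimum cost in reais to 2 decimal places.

R$4.18

Treat it as an LP. Let x1 = kg of potassium nitrate, x2 = kg of MAP, x3 = kg of triple superphosphate, x4 = kg of calcium nitrate.
Minimize 1.52x1 + 0.75x2 + 0.59x3 + 0.69x4 subject to:
  0.13x1 + 0.11x2 + 0.15x4 ≥ 0.42   (nitrogen)
  0.43x1 ≥ 0.58   (potassium (K₂O))
  0.01x2 + 0.01x3 ≥ 0.03   (sulfur)
  0.5x2 + 0.48x3 ≥ 0.69   (phosphorus (P₂O₅))
  x3 ≤ 3.5
  x1, x2, x3, x4 ≥ 0.
At the optimum only potassium nitrate, MAP, triple superphosphate are positive (calcium nitrate = 0). There the nitrogen, potassium (K₂O), sulfur constraints are tight.
Solving gives x1 = 1.349, x2 = 2.224, x3 = 0.7759.
Hence cost = 1.52·1.349 + 0.75·2.224 + 0.59·0.7759 = R$4.1763.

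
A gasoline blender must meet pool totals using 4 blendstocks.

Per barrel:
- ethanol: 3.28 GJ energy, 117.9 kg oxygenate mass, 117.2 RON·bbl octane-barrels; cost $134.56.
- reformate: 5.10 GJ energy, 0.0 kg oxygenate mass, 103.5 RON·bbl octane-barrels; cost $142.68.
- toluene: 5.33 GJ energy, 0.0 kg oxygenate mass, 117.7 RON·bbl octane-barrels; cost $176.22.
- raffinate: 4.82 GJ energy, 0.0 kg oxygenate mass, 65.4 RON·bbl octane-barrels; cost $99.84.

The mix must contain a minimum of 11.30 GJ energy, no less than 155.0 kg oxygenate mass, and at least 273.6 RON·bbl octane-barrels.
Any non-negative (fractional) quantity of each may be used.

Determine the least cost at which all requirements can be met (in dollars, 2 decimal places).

Treat it as an LP. Let x1 = barrels of ethanol, x2 = barrels of reformate, x3 = barrels of toluene, x4 = barrels of raffinate.
Minimize 134.56x1 + 142.68x2 + 176.22x3 + 99.84x4 subject to:
  3.28x1 + 5.1x2 + 5.33x3 + 4.82x4 ≥ 11.3   (energy)
  117.9x1 ≥ 155   (oxygenate mass)
  117.2x1 + 103.5x2 + 117.7x3 + 65.4x4 ≥ 273.6   (octane-barrels)
  x1, x2, x3, x4 ≥ 0.
The optimal basis is {ethanol, raffinate}; reformate, toluene drop out. The energy and octane-barrels requirements are met with equality.
Optimal quantities: ethanol = 1.65452 barrels, raffinate = 1.2185 barrels.
Objective = 134.56·1.65452 + 99.84·1.2185 = 344.2873.

$344.29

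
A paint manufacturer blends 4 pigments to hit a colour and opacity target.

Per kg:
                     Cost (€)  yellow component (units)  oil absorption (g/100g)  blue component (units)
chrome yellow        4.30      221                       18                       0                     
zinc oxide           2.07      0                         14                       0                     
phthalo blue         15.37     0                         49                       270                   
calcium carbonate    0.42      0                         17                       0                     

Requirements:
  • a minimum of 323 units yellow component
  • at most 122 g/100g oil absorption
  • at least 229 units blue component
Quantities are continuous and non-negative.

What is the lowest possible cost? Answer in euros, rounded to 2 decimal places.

Treat it as an LP. Let x1 = kg of chrome yellow, x2 = kg of zinc oxide, x3 = kg of phthalo blue, x4 = kg of calcium carbonate.
Minimise 4.3x1 + 2.07x2 + 15.37x3 + 0.42x4 s.t.:
  221x1 ≥ 323   (yellow component)
  18x1 + 14x2 + 49x3 + 17x4 ≤ 122   (oil absorption)
  270x3 ≥ 229   (blue component)
  x1, x2, x3, x4 ≥ 0.
The cheapest feasible vertex uses only chrome yellow, phthalo blue; zinc oxide, calcium carbonate are not used. The yellow component and blue component requirements are met with equality.
That vertex is x1 = 1.462, x3 = 0.8481.
Hence cost = 4.3·1.462 + 15.37·0.8481 = €19.3219.

€19.32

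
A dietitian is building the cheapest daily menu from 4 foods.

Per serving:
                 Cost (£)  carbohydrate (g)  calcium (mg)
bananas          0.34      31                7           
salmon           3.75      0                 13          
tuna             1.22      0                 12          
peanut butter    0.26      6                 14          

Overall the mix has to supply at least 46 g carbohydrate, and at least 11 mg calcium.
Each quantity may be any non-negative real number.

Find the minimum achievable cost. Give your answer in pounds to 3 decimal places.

£0.514

Let x1 = servings of bananas, x2 = servings of salmon, x3 = servings of tuna, x4 = servings of peanut butter.
Minimize 0.34x1 + 3.75x2 + 1.22x3 + 0.26x4 s.t.:
  31x1 + 6x4 ≥ 46   (carbohydrate)
  7x1 + 13x2 + 12x3 + 14x4 ≥ 11   (calcium)
  x1, x2, x3, x4 ≥ 0.
The minimum-cost mix takes nothing from salmon, tuna — only bananas, peanut butter. There the carbohydrate and calcium constraints are tight.
Solving gives x1 = 1.474, x4 = 0.04847.
Hence cost = 0.34·1.474 + 0.26·0.04847 = £0.51376.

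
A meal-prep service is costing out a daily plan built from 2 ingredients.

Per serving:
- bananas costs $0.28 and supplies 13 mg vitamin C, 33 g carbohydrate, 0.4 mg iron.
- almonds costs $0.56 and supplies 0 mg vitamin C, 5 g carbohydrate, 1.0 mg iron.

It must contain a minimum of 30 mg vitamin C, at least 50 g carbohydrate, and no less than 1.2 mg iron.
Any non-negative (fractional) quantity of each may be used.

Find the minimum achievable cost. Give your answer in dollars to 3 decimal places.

Set it up as a linear program. Let x1 = servings of bananas, x2 = servings of almonds.
Minimise 0.28x1 + 0.56x2 s.t.:
  13x1 ≥ 30   (vitamin C)
  33x1 + 5x2 ≥ 50   (carbohydrate)
  0.4x1 + 1x2 ≥ 1.2   (iron)
  x1, x2 ≥ 0.
Both inputs are positive at the optimum. The vitamin C and iron requirements are met with equality.
So bananas = 2.308 servings, almonds = 0.2769 servings.
Total cost: 0.28·2.308 + 0.56·0.2769 = 0.80130.

$0.801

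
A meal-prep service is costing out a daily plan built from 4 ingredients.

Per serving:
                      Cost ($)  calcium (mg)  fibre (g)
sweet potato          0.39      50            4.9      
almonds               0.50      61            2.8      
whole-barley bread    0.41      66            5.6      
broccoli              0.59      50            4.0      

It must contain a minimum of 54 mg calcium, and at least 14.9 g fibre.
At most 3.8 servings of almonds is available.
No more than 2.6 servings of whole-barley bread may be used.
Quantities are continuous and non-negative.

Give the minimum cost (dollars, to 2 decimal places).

Let x1 = servings of sweet potato, x2 = servings of almonds, x3 = servings of whole-barley bread, x4 = servings of broccoli.
min 0.39x1 + 0.5x2 + 0.41x3 + 0.59x4 subject to:
  50x1 + 61x2 + 66x3 + 50x4 ≥ 54   (calcium)
  4.9x1 + 2.8x2 + 5.6x3 + 4x4 ≥ 14.9   (fibre)
  x2 ≤ 3.8
  x3 ≤ 2.6
  x1, x2, x3, x4 ≥ 0.
The cheapest feasible vertex uses only sweet potato, whole-barley bread; almonds, broccoli are not used. Binding constraints: fibre and the whole-barley bread cap.
Optimal quantities: sweet potato = 0.06939 servings, whole-barley bread = 2.6 servings.
Hence cost = 0.39·0.06939 + 0.41·2.6 = $1.0931.

$1.09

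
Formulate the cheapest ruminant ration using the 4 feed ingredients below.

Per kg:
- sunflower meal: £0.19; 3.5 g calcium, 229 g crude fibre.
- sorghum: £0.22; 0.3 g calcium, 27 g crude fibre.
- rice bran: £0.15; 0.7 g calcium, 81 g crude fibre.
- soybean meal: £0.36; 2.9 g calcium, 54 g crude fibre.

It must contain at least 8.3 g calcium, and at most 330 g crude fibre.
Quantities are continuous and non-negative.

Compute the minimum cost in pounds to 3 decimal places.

Let x1 = kg of sunflower meal, x2 = kg of sorghum, x3 = kg of rice bran, x4 = kg of soybean meal.
min 0.19x1 + 0.22x2 + 0.15x3 + 0.36x4 s.t.:
  3.5x1 + 0.3x2 + 0.7x3 + 2.9x4 ≥ 8.3   (calcium)
  229x1 + 27x2 + 81x3 + 54x4 ≤ 330   (crude fibre)
  x1, x2, x3, x4 ≥ 0.
The optimal basis is {sunflower meal, soybean meal}; sorghum, rice bran drop out. The calcium and crude fibre requirements are met with equality.
That vertex is x1 = 1.071, x4 = 1.57.
Objective = 0.19·1.071 + 0.36·1.57 = 0.76869.

£0.769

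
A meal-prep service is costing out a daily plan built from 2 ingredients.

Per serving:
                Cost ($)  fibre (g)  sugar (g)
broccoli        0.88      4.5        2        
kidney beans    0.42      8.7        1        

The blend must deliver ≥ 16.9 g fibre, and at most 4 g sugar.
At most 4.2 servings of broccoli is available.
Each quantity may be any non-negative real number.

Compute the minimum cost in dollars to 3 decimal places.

$0.816

Set it up as a linear program. Let x1 = servings of broccoli, x2 = servings of kidney beans.
min 0.88x1 + 0.42x2 s.t.:
  4.5x1 + 8.7x2 ≥ 16.9   (fibre)
  2x1 + 1x2 ≤ 4   (sugar)
  x1 ≤ 4.2
  x1, x2 ≥ 0.
At the optimum only kidney beans is positive (broccoli = 0). The fibre requirement is met with equality.
Solving gives x2 = 1.943.
Cost = 0.42·1.943 = 0.81606.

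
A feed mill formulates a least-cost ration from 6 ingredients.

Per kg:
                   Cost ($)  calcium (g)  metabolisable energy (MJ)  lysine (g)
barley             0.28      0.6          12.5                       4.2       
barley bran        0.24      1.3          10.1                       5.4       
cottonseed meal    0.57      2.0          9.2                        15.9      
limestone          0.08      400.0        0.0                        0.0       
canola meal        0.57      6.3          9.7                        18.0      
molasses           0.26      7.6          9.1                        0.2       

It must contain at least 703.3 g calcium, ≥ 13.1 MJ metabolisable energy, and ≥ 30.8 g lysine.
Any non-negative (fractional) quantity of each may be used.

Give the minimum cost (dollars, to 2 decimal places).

Let x1 = kg of barley, x2 = kg of barley bran, x3 = kg of cottonseed meal, x4 = kg of limestone, x5 = kg of canola meal, x6 = kg of molasses.
min 0.28x1 + 0.24x2 + 0.57x3 + 0.08x4 + 0.57x5 + 0.26x6 s.t.:
  0.6x1 + 1.3x2 + 2x3 + 400x4 + 6.3x5 + 7.6x6 ≥ 703.3   (calcium)
  12.5x1 + 10.1x2 + 9.2x3 + 9.7x5 + 9.1x6 ≥ 13.1   (metabolisable energy)
  4.2x1 + 5.4x2 + 15.9x3 + 18x5 + 0.2x6 ≥ 30.8   (lysine)
  x1, x2, x3, x4, x5, x6 ≥ 0.
At the optimum only limestone, canola meal are positive (barley, barley bran, cottonseed meal, molasses = 0). There the calcium and lysine constraints are tight.
Optimal quantities: limestone = 1.731 kg, canola meal = 1.711 kg.
Total cost: 0.08·1.731 + 0.57·1.711 = 1.1138.

$1.11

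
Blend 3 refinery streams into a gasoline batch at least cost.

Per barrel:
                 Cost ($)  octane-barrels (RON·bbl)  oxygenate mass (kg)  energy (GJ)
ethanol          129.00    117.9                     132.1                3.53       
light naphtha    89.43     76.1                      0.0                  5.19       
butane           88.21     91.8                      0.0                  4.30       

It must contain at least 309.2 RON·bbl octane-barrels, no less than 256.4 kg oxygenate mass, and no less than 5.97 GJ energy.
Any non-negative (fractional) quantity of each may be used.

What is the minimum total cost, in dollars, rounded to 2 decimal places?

$327.60

Let x1 = barrels of ethanol, x2 = barrels of light naphtha, x3 = barrels of butane.
min 129x1 + 89.43x2 + 88.21x3 subject to:
  117.9x1 + 76.1x2 + 91.8x3 ≥ 309.2   (octane-barrels)
  132.1x1 ≥ 256.4   (oxygenate mass)
  3.53x1 + 5.19x2 + 4.3x3 ≥ 5.97   (energy)
  x1, x2, x3 ≥ 0.
The minimum-cost mix takes nothing from light naphtha — only ethanol, butane. The octane-barrels and oxygenate mass requirements are met with equality.
Optimal quantities: ethanol = 1.94095 barrels, butane = 0.875398 barrels.
Total cost: 129·1.94095 + 88.21·0.875398 = 327.6014.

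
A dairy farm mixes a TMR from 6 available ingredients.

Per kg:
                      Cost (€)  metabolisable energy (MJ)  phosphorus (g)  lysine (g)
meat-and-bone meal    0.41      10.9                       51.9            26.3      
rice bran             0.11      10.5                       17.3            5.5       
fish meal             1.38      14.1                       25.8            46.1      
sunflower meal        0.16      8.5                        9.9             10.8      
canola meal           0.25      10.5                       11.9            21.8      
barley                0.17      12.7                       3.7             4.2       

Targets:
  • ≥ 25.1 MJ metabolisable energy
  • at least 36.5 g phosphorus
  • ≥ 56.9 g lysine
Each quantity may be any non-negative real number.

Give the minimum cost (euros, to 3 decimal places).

Let x1 = kg of meat-and-bone meal, x2 = kg of rice bran, x3 = kg of fish meal, x4 = kg of sunflower meal, x5 = kg of canola meal, x6 = kg of barley.
Minimize 0.41x1 + 0.11x2 + 1.38x3 + 0.16x4 + 0.25x5 + 0.17x6 with:
  10.9x1 + 10.5x2 + 14.1x3 + 8.5x4 + 10.5x5 + 12.7x6 ≥ 25.1   (metabolisable energy)
  51.9x1 + 17.3x2 + 25.8x3 + 9.9x4 + 11.9x5 + 3.7x6 ≥ 36.5   (phosphorus)
  26.3x1 + 5.5x2 + 46.1x3 + 10.8x4 + 21.8x5 + 4.2x6 ≥ 56.9   (lysine)
  x1, x2, x3, x4, x5, x6 ≥ 0.
The cheapest feasible vertex uses only meat-and-bone meal, canola meal; rice bran, fish meal, sunflower meal, barley are not used. The phosphorus and lysine requirements are met with equality.
Optimal quantities: meat-and-bone meal = 0.1449 kg, canola meal = 2.435 kg.
Objective = 0.41·0.1449 + 0.25·2.435 = 0.66816.

€0.668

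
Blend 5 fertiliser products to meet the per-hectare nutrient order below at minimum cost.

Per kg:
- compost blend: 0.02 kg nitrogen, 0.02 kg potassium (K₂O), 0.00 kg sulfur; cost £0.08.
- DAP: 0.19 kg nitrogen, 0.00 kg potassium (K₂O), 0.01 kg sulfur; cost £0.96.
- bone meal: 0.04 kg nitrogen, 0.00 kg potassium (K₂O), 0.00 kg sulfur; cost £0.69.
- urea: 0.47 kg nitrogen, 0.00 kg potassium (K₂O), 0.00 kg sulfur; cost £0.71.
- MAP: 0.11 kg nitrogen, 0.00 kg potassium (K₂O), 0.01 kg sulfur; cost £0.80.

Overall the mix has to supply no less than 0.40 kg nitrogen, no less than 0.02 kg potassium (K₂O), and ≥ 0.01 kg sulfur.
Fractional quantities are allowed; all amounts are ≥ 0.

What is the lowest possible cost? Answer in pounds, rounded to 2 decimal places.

Let x1 = kg of compost blend, x2 = kg of DAP, x3 = kg of bone meal, x4 = kg of urea, x5 = kg of MAP.
Minimize 0.08x1 + 0.96x2 + 0.69x3 + 0.71x4 + 0.8x5 with:
  0.02x1 + 0.19x2 + 0.04x3 + 0.47x4 + 0.11x5 ≥ 0.4   (nitrogen)
  0.02x1 ≥ 0.02   (potassium (K₂O))
  0.01x2 + 0.01x5 ≥ 0.01   (sulfur)
  x1, x2, x3, x4, x5 ≥ 0.
The optimal basis is {compost blend, urea, MAP}; DAP, bone meal drop out. There the nitrogen, potassium (K₂O), sulfur constraints are tight.
Optimal quantities: compost blend = 1 kg, urea = 0.5745 kg, MAP = 1 kg.
Objective = 0.08·1 + 0.71·0.5745 + 0.8·1 = 1.2879.

£1.29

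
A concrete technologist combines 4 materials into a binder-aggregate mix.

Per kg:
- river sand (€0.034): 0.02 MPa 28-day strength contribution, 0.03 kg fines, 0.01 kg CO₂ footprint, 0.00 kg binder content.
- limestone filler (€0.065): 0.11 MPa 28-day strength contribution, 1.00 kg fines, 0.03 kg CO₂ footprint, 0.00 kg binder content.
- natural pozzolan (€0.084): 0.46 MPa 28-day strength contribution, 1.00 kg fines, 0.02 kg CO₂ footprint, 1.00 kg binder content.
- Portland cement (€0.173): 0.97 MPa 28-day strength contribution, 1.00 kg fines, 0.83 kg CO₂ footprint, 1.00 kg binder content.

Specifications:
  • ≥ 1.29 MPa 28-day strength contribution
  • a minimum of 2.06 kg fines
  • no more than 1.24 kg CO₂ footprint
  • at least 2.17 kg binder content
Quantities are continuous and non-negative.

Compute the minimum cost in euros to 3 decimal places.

Let x1 = kg of river sand, x2 = kg of limestone filler, x3 = kg of natural pozzolan, x4 = kg of Portland cement.
Minimise 0.034x1 + 0.065x2 + 0.084x3 + 0.173x4 subject to:
  0.02x1 + 0.11x2 + 0.46x3 + 0.97x4 ≥ 1.29   (28-day strength contribution)
  0.03x1 + 1x2 + 1x3 + 1x4 ≥ 2.06   (fines)
  0.01x1 + 0.03x2 + 0.02x3 + 0.83x4 ≤ 1.24   (CO₂ footprint)
  1x3 + 1x4 ≥ 2.17   (binder content)
  x1, x2, x3, x4 ≥ 0.
At the optimum only natural pozzolan, Portland cement are positive (river sand, limestone filler = 0). The 28-day strength contribution and binder content requirements are met with equality.
Solving gives x3 = 1.598, x4 = 0.5722.
Hence cost = 0.084·1.598 + 0.173·0.5722 = €0.23322.

€0.233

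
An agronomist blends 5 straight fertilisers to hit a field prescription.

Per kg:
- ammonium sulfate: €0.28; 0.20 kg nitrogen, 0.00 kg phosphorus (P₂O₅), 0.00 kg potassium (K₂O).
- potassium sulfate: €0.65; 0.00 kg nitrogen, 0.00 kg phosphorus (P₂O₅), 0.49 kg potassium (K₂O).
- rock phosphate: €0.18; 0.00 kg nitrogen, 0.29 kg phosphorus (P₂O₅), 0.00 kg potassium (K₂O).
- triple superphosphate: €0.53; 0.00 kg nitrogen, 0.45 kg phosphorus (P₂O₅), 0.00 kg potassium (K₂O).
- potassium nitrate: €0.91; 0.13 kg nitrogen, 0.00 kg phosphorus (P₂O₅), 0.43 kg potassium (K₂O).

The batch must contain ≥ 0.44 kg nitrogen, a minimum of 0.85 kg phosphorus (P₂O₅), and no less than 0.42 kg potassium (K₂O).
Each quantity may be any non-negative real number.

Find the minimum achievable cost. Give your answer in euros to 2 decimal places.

Treat it as an LP. Let x1 = kg of ammonium sulfate, x2 = kg of potassium sulfate, x3 = kg of rock phosphate, x4 = kg of triple superphosphate, x5 = kg of potassium nitrate.
Minimize 0.28x1 + 0.65x2 + 0.18x3 + 0.53x4 + 0.91x5 s.t.:
  0.2x1 + 0.13x5 ≥ 0.44   (nitrogen)
  0.29x3 + 0.45x4 ≥ 0.85   (phosphorus (P₂O₅))
  0.49x2 + 0.43x5 ≥ 0.42   (potassium (K₂O))
  x1, x2, x3, x4, x5 ≥ 0.
The cheapest feasible vertex uses only ammonium sulfate, potassium sulfate, rock phosphate; triple superphosphate, potassium nitrate are not used. There the nitrogen, phosphorus (P₂O₅), potassium (K₂O) constraints are tight.
That vertex is x1 = 2.2, x2 = 0.8571, x3 = 2.931.
Hence cost = 0.28·2.2 + 0.65·0.8571 + 0.18·2.931 = €1.7007.

€1.70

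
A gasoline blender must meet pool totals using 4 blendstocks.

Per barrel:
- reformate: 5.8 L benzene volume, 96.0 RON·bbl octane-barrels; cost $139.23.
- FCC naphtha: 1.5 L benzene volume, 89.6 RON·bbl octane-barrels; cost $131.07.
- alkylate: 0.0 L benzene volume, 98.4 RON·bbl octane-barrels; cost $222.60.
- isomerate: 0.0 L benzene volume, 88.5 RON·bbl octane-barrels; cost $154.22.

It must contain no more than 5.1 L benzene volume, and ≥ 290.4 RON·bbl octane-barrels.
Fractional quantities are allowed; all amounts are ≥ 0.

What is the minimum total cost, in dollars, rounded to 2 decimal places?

$424.74

Set it up as a linear program. Let x1 = barrels of reformate, x2 = barrels of FCC naphtha, x3 = barrels of alkylate, x4 = barrels of isomerate.
min 139.23x1 + 131.07x2 + 222.6x3 + 154.22x4 with:
  5.8x1 + 1.5x2 ≤ 5.1   (benzene volume)
  96x1 + 89.6x2 + 98.4x3 + 88.5x4 ≥ 290.4   (octane-barrels)
  x1, x2, x3, x4 ≥ 0.
At the optimum only reformate, FCC naphtha are positive (alkylate, isomerate = 0). Binding constraints: benzene volume and octane-barrels.
So reformate = 0.0568569 barrels, FCC naphtha = 3.18015 barrels.
Cost = 139.23·0.0568569 + 131.07·3.18015 = 424.7384.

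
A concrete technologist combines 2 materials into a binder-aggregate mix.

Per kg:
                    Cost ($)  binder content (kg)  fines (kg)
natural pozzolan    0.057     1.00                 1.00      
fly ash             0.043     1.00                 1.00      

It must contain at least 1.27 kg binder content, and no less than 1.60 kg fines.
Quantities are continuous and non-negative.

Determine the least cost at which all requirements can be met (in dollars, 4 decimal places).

Treat it as an LP. Let x1 = kg of natural pozzolan, x2 = kg of fly ash.
Minimize 0.057x1 + 0.043x2 s.t.:
  1x1 + 1x2 ≥ 1.27   (binder content)
  1x1 + 1x2 ≥ 1.6   (fines)
  x1, x2 ≥ 0.
At the optimum only fly ash is positive (natural pozzolan = 0). The fines requirement is met with equality.
Optimal quantities: fly ash = 1.6 kg.
Hence cost = 0.043·1.6 = $0.068800.

$0.0688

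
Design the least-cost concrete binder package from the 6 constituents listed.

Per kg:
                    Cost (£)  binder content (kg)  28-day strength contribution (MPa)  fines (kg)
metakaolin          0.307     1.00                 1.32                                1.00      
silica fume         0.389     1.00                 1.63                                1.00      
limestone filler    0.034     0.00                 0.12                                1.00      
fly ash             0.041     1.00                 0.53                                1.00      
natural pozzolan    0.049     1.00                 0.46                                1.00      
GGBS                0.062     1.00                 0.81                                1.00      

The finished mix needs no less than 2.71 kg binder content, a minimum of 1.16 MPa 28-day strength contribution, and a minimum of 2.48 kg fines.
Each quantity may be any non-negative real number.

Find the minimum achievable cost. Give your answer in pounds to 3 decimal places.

£0.111

Treat it as an LP. Let x1 = kg of metakaolin, x2 = kg of silica fume, x3 = kg of limestone filler, x4 = kg of fly ash, x5 = kg of natural pozzolan, x6 = kg of GGBS.
Minimise 0.307x1 + 0.389x2 + 0.034x3 + 0.041x4 + 0.049x5 + 0.062x6 s.t.:
  1x1 + 1x2 + 1x4 + 1x5 + 1x6 ≥ 2.71   (binder content)
  1.32x1 + 1.63x2 + 0.12x3 + 0.53x4 + 0.46x5 + 0.81x6 ≥ 1.16   (28-day strength contribution)
  1x1 + 1x2 + 1x3 + 1x4 + 1x5 + 1x6 ≥ 2.48   (fines)
  x1, x2, x3, x4, x5, x6 ≥ 0.
The cheapest feasible vertex uses only fly ash; metakaolin, silica fume, limestone filler, natural pozzolan, GGBS are not used. There the binder content constraint is tight.
Solving gives x4 = 2.71.
Objective = 0.041·2.71 = 0.11111.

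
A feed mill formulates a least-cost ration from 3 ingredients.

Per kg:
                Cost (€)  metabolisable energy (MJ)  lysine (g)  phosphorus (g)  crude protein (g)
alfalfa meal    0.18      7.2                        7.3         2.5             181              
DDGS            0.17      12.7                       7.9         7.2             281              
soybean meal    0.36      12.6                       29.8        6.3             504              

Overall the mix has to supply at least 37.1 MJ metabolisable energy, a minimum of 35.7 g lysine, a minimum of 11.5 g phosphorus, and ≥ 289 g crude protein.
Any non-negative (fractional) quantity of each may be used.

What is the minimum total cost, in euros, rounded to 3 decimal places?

Let x1 = kg of alfalfa meal, x2 = kg of DDGS, x3 = kg of soybean meal.
Minimize 0.18x1 + 0.17x2 + 0.36x3 with:
  7.2x1 + 12.7x2 + 12.6x3 ≥ 37.1   (metabolisable energy)
  7.3x1 + 7.9x2 + 29.8x3 ≥ 35.7   (lysine)
  2.5x1 + 7.2x2 + 6.3x3 ≥ 11.5   (phosphorus)
  181x1 + 281x2 + 504x3 ≥ 289   (crude protein)
  x1, x2, x3 ≥ 0.
The minimum-cost mix takes nothing from alfalfa meal — only DDGS, soybean meal. Binding constraints: metabolisable energy and lysine.
So DDGS = 2.351 kg, soybean meal = 0.5747 kg.
Total cost: 0.17·2.351 + 0.36·0.5747 = 0.60656.

€0.607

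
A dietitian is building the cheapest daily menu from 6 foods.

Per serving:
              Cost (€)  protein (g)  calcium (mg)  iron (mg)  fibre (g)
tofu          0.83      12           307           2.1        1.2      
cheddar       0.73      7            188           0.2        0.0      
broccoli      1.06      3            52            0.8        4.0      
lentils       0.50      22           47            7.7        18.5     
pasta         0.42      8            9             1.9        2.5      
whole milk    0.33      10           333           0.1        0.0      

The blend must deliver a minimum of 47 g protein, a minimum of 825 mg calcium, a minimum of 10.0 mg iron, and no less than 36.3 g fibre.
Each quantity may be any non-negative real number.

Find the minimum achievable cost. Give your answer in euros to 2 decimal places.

€1.71

This is a linear program. Let x1 = servings of tofu, x2 = servings of cheddar, x3 = servings of broccoli, x4 = servings of lentils, x5 = servings of pasta, x6 = servings of whole milk.
min 0.83x1 + 0.73x2 + 1.06x3 + 0.5x4 + 0.42x5 + 0.33x6 s.t.:
  12x1 + 7x2 + 3x3 + 22x4 + 8x5 + 10x6 ≥ 47   (protein)
  307x1 + 188x2 + 52x3 + 47x4 + 9x5 + 333x6 ≥ 825   (calcium)
  2.1x1 + 0.2x2 + 0.8x3 + 7.7x4 + 1.9x5 + 0.1x6 ≥ 10   (iron)
  1.2x1 + 4x3 + 18.5x4 + 2.5x5 ≥ 36.3   (fibre)
  x1, x2, x3, x4, x5, x6 ≥ 0.
The cheapest feasible vertex uses only lentils, whole milk; tofu, cheddar, broccoli, pasta are not used. There the calcium and fibre constraints are tight.
So lentils = 1.962 servings, whole milk = 2.201 servings.
Objective = 0.5·1.962 + 0.33·2.201 = 1.7073.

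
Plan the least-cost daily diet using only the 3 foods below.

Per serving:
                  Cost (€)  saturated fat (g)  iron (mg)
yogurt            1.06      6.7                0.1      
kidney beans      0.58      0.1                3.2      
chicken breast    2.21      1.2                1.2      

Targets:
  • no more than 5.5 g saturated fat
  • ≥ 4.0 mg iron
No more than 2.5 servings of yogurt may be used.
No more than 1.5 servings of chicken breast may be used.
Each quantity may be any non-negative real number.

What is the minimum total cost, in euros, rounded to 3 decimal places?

Let x1 = servings of yogurt, x2 = servings of kidney beans, x3 = servings of chicken breast.
Minimize 1.06x1 + 0.58x2 + 2.21x3 subject to:
  6.7x1 + 0.1x2 + 1.2x3 ≤ 5.5   (saturated fat)
  0.1x1 + 3.2x2 + 1.2x3 ≥ 4   (iron)
  x1 ≤ 2.5
  x3 ≤ 1.5
  x1, x2, x3 ≥ 0.
At the optimum only kidney beans is positive (yogurt, chicken breast = 0). The iron requirement is met with equality.
Optimal quantities: kidney beans = 1.25 servings.
Total cost: 0.58·1.25 = 0.72500.

€0.725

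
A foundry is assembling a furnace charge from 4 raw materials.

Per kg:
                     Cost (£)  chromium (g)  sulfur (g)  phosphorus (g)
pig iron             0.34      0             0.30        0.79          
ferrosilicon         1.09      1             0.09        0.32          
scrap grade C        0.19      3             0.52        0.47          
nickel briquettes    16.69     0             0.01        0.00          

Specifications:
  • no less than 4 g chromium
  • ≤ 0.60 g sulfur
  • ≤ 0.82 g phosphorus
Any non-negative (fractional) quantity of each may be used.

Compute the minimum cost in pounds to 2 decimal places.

Let x1 = kg of pig iron, x2 = kg of ferrosilicon, x3 = kg of scrap grade C, x4 = kg of nickel briquettes.
min 0.34x1 + 1.09x2 + 0.19x3 + 16.69x4 subject to:
  1x2 + 3x3 ≥ 4   (chromium)
  0.3x1 + 0.09x2 + 0.52x3 + 0.01x4 ≤ 0.6   (sulfur)
  0.79x1 + 0.32x2 + 0.47x3 ≤ 0.82   (phosphorus)
  x1, x2, x3, x4 ≥ 0.
The optimal basis is {ferrosilicon, scrap grade C}; pig iron, nickel briquettes drop out. Binding constraints: chromium and sulfur.
That vertex is x2 = 1.12, x3 = 0.96.
Hence cost = 1.09·1.12 + 0.19·0.96 = £1.4032.

£1.40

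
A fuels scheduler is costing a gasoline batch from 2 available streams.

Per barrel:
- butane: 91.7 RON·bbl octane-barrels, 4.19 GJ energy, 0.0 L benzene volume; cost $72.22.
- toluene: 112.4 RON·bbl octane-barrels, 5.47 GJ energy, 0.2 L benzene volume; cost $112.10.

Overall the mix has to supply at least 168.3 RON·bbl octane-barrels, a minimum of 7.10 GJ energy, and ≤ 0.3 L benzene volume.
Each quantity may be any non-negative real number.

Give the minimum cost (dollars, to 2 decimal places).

Set it up as a linear program. Let x1 = barrels of butane, x2 = barrels of toluene.
min 72.22x1 + 112.1x2 subject to:
  91.7x1 + 112.4x2 ≥ 168.3   (octane-barrels)
  4.19x1 + 5.47x2 ≥ 7.1   (energy)
  0.2x2 ≤ 0.3   (benzene volume)
  x1, x2 ≥ 0.
At the optimum only butane is positive (toluene = 0). Binding constraint: octane-barrels.
Optimal quantities: butane = 1.8353 barrels.
Hence cost = 72.22·1.8353 = $132.5454.

$132.55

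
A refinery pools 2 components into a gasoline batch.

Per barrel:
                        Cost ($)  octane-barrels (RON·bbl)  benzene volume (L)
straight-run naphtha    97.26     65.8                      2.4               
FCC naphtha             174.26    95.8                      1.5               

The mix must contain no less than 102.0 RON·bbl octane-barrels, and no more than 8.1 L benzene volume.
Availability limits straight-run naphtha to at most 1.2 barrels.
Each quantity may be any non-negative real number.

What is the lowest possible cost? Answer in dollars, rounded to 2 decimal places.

$158.62

Treat it as an LP. Let x1 = barrels of straight-run naphtha, x2 = barrels of FCC naphtha.
Minimize 97.26x1 + 174.26x2 with:
  65.8x1 + 95.8x2 ≥ 102   (octane-barrels)
  2.4x1 + 1.5x2 ≤ 8.1   (benzene volume)
  x1 ≤ 1.2
  x1, x2 ≥ 0.
Both inputs are positive at the optimum. Binding constraints: octane-barrels and the straight-run naphtha cap.
That vertex is x1 = 1.2, x2 = 0.2405.
Total cost: 97.26·1.2 + 174.26·0.2405 = 158.6215.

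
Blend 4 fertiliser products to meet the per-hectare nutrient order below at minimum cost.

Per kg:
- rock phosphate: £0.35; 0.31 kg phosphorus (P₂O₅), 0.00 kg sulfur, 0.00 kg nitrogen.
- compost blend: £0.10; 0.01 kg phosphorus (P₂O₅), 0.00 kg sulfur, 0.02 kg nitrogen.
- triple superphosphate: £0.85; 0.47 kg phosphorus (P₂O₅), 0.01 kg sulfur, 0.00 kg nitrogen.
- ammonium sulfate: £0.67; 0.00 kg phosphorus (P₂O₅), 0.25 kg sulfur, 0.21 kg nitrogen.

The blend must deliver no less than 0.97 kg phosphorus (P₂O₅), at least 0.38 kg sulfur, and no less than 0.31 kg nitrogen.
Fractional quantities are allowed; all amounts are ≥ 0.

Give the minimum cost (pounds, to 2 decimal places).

£2.11

Set it up as a linear program. Let x1 = kg of rock phosphate, x2 = kg of compost blend, x3 = kg of triple superphosphate, x4 = kg of ammonium sulfate.
Minimise 0.35x1 + 0.1x2 + 0.85x3 + 0.67x4 s.t.:
  0.31x1 + 0.01x2 + 0.47x3 ≥ 0.97   (phosphorus (P₂O₅))
  0.01x3 + 0.25x4 ≥ 0.38   (sulfur)
  0.02x2 + 0.21x4 ≥ 0.31   (nitrogen)
  x1, x2, x3, x4 ≥ 0.
The optimal basis is {rock phosphate, ammonium sulfate}; compost blend, triple superphosphate drop out. The phosphorus (P₂O₅) and sulfur requirements are met with equality.
Optimal quantities: rock phosphate = 3.129 kg, ammonium sulfate = 1.52 kg.
Total cost: 0.35·3.129 + 0.67·1.52 = 2.1136.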